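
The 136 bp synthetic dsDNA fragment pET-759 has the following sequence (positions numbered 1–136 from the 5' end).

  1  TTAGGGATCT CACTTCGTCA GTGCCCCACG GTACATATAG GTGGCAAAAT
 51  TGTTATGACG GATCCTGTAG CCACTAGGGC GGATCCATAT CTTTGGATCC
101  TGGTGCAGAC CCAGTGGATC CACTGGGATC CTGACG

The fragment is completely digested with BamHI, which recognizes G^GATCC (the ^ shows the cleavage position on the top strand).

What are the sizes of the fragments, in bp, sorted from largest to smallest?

60, 21, 21, 14, 10, 10 bp

BamHI sites (GGATCC) start at positions 60, 81, 95, 116, 126.
BamHI cuts after the first base of each site, so after positions 60, 81, 95, 116, 126.
Linear molecule, 5 cuts → 6 fragments:
  1–60 → 60 bp
  61–81 → 21 bp
  82–95 → 14 bp
  96–116 → 21 bp
  117–126 → 10 bp
  127–136 → 10 bp
Sorted largest to smallest: 60, 21, 21, 14, 10, 10 bp.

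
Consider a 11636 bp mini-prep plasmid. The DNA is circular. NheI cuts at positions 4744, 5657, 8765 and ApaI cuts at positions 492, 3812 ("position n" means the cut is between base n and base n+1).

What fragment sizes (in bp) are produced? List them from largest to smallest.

3363, 3320, 3108, 932, 913 bp

Combined cut positions (sorted): 492, 3812, 4744, 5657, 8765.
Circular molecule, 5 cuts → 5 fragments:
  3812 − 492 = 3320 bp
  4744 − 3812 = 932 bp
  5657 − 4744 = 913 bp
  8765 − 5657 = 3108 bp
  wrap: 11636 − 8765 + 492 = 3363 bp
Sorted largest to smallest: 3363, 3320, 3108, 932, 913 bp.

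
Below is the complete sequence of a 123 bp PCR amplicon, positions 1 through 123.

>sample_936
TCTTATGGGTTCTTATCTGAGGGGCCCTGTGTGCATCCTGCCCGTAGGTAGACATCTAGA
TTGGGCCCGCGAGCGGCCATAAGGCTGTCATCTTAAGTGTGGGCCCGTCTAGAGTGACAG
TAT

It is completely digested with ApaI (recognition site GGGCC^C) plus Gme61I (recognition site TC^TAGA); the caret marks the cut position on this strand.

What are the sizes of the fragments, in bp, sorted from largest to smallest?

ApaI sites (GGGCCC) start at positions 22, 63, 101.
ApaI cuts after base 5 of each site (before the last base), so after positions 26, 67, 105.
Gme61I sites (TCTAGA) start at positions 55, 108.
Gme61I cuts after base 2 of each site, so after positions 56, 109.
Combined cut positions: 26, 56, 67, 105, 109.
Linear molecule, 5 cuts → 6 fragments:
  1–26 → 26 bp
  27–56 → 30 bp
  57–67 → 11 bp
  68–105 → 38 bp
  106–109 → 4 bp
  110–123 → 14 bp
Sorted largest to smallest: 38, 30, 26, 14, 11, 4 bp.

38, 30, 26, 14, 11, 4 bp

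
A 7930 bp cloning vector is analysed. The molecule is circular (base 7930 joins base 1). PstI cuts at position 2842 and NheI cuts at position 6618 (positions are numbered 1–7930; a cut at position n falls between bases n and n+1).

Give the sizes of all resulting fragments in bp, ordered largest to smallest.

Combined cut positions (sorted): 2842, 6618.
Circular molecule, 2 cuts → 2 fragments:
  6618 − 2842 = 3776 bp
  wrap: 7930 − 6618 + 2842 = 4154 bp
Sorted largest to smallest: 4154, 3776 bp.

4154, 3776 bp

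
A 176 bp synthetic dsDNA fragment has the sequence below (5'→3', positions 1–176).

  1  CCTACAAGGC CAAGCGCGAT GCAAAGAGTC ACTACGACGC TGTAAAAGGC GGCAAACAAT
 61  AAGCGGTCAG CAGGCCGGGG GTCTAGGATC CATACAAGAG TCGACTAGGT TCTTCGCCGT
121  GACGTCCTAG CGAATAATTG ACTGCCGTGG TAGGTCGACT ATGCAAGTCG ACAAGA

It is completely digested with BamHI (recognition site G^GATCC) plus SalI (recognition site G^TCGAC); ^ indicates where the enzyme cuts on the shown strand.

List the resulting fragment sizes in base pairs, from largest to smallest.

The BamHI site (GGATCC) starts at position 86.
BamHI cuts after the first base of each site, so after position 86.
SalI sites (GTCGAC) start at positions 100, 154, 167.
SalI cuts after the first base of each site, so after positions 100, 154, 167.
Combined cut positions: 86, 100, 154, 167.
Linear molecule, 4 cuts → 5 fragments:
  1–86 → 86 bp
  87–100 → 14 bp
  101–154 → 54 bp
  155–167 → 13 bp
  168–176 → 9 bp
Sorted largest to smallest: 86, 54, 14, 13, 9 bp.

86, 54, 14, 13, 9 bp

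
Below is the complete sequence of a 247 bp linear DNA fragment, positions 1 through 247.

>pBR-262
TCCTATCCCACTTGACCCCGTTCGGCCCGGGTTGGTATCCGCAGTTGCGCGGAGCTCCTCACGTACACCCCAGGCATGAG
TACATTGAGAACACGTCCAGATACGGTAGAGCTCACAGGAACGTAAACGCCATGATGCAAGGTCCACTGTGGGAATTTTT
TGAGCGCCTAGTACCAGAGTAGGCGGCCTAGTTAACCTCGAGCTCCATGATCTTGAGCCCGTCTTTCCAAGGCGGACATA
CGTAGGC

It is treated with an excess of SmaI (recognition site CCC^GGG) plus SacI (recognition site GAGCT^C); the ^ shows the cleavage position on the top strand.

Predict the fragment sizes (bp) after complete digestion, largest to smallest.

91, 57, 43, 28, 28 bp

The SmaI site (CCCGGG) starts at position 26.
SmaI cuts after base 3 of each site, so after position 28.
SacI sites (GAGCTC) start at positions 52, 109, 200.
SacI cuts after base 5 of each site (before the last base), so after positions 56, 113, 204.
Combined cut positions: 28, 56, 113, 204.
Linear molecule, 4 cuts → 5 fragments:
  1–28 → 28 bp
  29–56 → 28 bp
  57–113 → 57 bp
  114–204 → 91 bp
  205–247 → 43 bp
Sorted largest to smallest: 91, 57, 43, 28, 28 bp.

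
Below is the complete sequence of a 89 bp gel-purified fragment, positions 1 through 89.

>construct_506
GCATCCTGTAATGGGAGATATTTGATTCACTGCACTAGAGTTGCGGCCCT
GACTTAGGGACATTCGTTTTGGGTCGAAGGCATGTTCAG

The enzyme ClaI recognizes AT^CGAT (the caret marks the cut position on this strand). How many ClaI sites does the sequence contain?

No occurrence of ATCGAT is present in the sequence.
ClaI does not cut: 0 sites.

0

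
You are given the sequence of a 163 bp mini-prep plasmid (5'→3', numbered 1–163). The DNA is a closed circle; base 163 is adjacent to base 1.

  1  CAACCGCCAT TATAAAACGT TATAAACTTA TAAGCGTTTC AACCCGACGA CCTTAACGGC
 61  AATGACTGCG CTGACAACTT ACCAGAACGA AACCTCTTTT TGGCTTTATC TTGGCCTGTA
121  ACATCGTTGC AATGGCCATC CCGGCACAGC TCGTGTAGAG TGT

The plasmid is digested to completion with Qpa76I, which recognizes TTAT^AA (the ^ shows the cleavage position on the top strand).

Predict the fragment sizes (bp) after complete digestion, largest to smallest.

Qpa76I sites (TTATAA) start at positions 10, 20, 28.
Qpa76I cuts after base 4 of each site, so after positions 13, 23, 31.
Circular molecule, 3 cuts → 3 fragments:
  14–23 → 10 bp
  24–31 → 8 bp
  32–163 then 1–13 → 132 + 13 = 145 bp
Sorted largest to smallest: 145, 10, 8 bp.

145, 10, 8 bp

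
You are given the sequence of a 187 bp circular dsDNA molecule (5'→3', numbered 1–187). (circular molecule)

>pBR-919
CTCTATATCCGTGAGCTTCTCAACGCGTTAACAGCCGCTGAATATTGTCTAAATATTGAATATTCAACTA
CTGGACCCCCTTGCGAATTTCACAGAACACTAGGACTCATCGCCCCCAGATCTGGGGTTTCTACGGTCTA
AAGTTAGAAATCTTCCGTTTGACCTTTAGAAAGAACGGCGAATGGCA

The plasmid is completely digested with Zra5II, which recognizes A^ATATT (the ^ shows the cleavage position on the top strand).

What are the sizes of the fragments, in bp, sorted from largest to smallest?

169, 11, 7 bp

Zra5II sites (AATATT) start at positions 41, 52, 59.
Zra5II cuts after the first base of each site, so after positions 41, 52, 59.
Circular molecule, 3 cuts → 3 fragments:
  42–52 → 11 bp
  53–59 → 7 bp
  60–187 then 1–41 → 128 + 41 = 169 bp
Sorted largest to smallest: 169, 11, 7 bp.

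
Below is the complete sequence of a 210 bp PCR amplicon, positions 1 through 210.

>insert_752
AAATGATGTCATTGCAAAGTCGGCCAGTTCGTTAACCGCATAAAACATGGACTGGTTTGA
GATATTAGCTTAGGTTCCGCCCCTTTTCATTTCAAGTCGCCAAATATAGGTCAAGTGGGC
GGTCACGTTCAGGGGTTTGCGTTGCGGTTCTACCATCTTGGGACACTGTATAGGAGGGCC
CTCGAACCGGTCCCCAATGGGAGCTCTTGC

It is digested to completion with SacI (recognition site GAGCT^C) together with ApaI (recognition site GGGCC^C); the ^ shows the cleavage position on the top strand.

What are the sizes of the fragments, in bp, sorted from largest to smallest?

180, 25, 5 bp

The SacI site (GAGCTC) starts at position 201.
SacI cuts after base 5 of each site (before the last base), so after position 205.
The ApaI site (GGGCCC) starts at position 176.
ApaI cuts after base 5 of each site (before the last base), so after position 180.
Combined cut positions: 180, 205.
Linear molecule, 2 cuts → 3 fragments:
  1–180 → 180 bp
  181–205 → 25 bp
  206–210 → 5 bp
Sorted largest to smallest: 180, 25, 5 bp.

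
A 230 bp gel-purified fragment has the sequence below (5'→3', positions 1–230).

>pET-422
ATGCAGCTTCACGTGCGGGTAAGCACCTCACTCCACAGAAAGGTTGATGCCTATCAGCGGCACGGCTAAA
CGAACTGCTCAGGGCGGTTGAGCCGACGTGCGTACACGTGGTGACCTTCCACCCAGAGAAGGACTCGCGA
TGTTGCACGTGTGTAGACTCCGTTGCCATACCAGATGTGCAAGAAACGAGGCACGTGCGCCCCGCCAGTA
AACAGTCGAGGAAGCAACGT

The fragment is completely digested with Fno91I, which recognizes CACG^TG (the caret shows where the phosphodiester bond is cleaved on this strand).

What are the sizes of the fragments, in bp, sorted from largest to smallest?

95, 46, 41, 35, 13 bp

Fno91I sites (CACGTG) start at positions 10, 105, 146, 192.
Fno91I cuts after base 4 of each site, so after positions 13, 108, 149, 195.
Linear molecule, 4 cuts → 5 fragments:
  1–13 → 13 bp
  14–108 → 95 bp
  109–149 → 41 bp
  150–195 → 46 bp
  196–230 → 35 bp
Sorted largest to smallest: 95, 46, 41, 35, 13 bp.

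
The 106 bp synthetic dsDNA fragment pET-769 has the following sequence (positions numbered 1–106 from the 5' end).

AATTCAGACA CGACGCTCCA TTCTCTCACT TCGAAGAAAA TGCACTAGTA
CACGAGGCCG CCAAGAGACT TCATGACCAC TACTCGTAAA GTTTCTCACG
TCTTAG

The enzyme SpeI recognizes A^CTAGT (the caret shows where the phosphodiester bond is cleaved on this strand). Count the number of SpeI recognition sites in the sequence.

ACTAGT occurs starting at position 44.
SpeI cuts at 1 site.

1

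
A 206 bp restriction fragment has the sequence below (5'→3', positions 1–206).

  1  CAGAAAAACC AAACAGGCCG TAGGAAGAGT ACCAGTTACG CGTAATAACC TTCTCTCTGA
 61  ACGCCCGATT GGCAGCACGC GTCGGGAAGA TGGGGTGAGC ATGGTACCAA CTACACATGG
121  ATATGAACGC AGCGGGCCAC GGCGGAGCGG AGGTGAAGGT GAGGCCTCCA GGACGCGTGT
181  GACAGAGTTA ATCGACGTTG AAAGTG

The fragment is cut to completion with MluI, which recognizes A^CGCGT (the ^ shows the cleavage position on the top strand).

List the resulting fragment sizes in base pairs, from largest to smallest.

96, 39, 38, 33 bp

MluI sites (ACGCGT) start at positions 38, 77, 173.
MluI cuts after the first base of each site, so after positions 38, 77, 173.
Linear molecule, 3 cuts → 4 fragments:
  1–38 → 38 bp
  39–77 → 39 bp
  78–173 → 96 bp
  174–206 → 33 bp
Sorted largest to smallest: 96, 39, 38, 33 bp.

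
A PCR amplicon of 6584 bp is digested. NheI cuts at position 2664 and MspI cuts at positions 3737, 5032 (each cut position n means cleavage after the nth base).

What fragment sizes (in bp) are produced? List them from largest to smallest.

Combined cut positions (sorted): 2664, 3737, 5032.
Linear molecule, 3 cuts → 4 fragments:
  2664 − 0 = 2664 bp
  3737 − 2664 = 1073 bp
  5032 − 3737 = 1295 bp
  6584 − 5032 = 1552 bp
Sorted largest to smallest: 2664, 1552, 1295, 1073 bp.

2664, 1552, 1295, 1073 bp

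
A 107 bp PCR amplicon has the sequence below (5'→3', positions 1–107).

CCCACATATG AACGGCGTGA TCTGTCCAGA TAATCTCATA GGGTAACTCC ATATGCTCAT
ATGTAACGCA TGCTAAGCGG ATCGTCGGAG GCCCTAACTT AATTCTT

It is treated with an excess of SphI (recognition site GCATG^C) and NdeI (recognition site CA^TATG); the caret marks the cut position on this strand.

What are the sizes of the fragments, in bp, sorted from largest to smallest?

The SphI site (GCATGC) starts at position 68.
SphI cuts after base 5 of each site (before the last base), so after position 72.
NdeI sites (CATATG) start at positions 5, 50, 58.
NdeI cuts after base 2 of each site, so after positions 6, 51, 59.
Combined cut positions: 6, 51, 59, 72.
Linear molecule, 4 cuts → 5 fragments:
  1–6 → 6 bp
  7–51 → 45 bp
  52–59 → 8 bp
  60–72 → 13 bp
  73–107 → 35 bp
Sorted largest to smallest: 45, 35, 13, 8, 6 bp.

45, 35, 13, 8, 6 bp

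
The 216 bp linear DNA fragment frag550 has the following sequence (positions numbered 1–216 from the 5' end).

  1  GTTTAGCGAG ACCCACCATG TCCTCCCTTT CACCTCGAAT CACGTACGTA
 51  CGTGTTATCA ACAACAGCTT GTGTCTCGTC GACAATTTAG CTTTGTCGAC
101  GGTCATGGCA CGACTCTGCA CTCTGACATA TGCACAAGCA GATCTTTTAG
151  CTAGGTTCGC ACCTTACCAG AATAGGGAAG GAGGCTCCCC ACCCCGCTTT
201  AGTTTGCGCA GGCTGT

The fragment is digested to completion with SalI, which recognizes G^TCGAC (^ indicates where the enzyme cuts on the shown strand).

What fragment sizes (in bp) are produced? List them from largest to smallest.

121, 78, 17 bp

SalI sites (GTCGAC) start at positions 78, 95.
SalI cuts after the first base of each site, so after positions 78, 95.
Linear molecule, 2 cuts → 3 fragments:
  1–78 → 78 bp
  79–95 → 17 bp
  96–216 → 121 bp
Sorted largest to smallest: 121, 78, 17 bp.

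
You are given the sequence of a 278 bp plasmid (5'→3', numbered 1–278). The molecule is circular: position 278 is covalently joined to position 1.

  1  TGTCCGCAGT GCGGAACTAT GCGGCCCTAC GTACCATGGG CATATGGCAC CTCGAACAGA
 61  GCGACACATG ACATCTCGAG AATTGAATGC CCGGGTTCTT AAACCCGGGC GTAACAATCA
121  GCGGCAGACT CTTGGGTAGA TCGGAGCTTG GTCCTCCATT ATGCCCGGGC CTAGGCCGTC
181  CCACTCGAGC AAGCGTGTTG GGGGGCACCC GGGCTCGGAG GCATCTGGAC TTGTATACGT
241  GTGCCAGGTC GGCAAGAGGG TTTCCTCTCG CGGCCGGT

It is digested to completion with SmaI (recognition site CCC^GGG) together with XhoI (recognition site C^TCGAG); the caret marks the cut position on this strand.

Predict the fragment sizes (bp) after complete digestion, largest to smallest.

143, 60, 26, 18, 17, 14 bp

SmaI sites (CCCGGG) start at positions 90, 104, 164, 208.
SmaI cuts after base 3 of each site, so after positions 92, 106, 166, 210.
XhoI sites (CTCGAG) start at positions 75, 184.
XhoI cuts after the first base of each site, so after positions 75, 184.
Combined cut positions: 75, 92, 106, 166, 184, 210.
Circular molecule, 6 cuts → 6 fragments:
  76–92 → 17 bp
  93–106 → 14 bp
  107–166 → 60 bp
  167–184 → 18 bp
  185–210 → 26 bp
  211–278 then 1–75 → 68 + 75 = 143 bp
Sorted largest to smallest: 143, 60, 26, 18, 17, 14 bp.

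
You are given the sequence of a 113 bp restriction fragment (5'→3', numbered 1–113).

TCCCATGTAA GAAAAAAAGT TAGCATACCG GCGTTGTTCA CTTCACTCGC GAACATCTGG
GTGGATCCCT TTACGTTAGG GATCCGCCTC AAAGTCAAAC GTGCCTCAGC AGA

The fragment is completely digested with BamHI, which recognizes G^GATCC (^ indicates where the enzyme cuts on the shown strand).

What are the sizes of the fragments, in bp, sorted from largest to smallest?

63, 33, 17 bp

BamHI sites (GGATCC) start at positions 63, 80.
BamHI cuts after the first base of each site, so after positions 63, 80.
Linear molecule, 2 cuts → 3 fragments:
  1–63 → 63 bp
  64–80 → 17 bp
  81–113 → 33 bp
Sorted largest to smallest: 63, 33, 17 bp.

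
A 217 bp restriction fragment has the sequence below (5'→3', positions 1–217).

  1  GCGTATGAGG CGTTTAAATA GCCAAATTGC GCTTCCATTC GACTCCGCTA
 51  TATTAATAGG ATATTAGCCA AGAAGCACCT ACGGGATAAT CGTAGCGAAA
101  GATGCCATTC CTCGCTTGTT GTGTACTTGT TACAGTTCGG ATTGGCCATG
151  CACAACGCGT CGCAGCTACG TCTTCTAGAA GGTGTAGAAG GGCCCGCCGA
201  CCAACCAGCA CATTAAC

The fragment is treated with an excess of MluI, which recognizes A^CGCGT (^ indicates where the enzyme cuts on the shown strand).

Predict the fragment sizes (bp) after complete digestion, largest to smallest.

The MluI site (ACGCGT) starts at position 155.
MluI cuts after the first base of each site, so after position 155.
Linear molecule, 1 cut → 2 fragments:
  1–155 → 155 bp
  156–217 → 62 bp
Sorted largest to smallest: 155, 62 bp.

155, 62 bp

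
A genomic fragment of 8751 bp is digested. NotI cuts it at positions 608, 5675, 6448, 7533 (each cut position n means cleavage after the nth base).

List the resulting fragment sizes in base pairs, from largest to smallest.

Linear molecule, 4 cuts → 5 fragments:
  608 − 0 = 608 bp
  5675 − 608 = 5067 bp
  6448 − 5675 = 773 bp
  7533 − 6448 = 1085 bp
  8751 − 7533 = 1218 bp
Sorted largest to smallest: 5067, 1218, 1085, 773, 608 bp.

5067, 1218, 1085, 773, 608 bp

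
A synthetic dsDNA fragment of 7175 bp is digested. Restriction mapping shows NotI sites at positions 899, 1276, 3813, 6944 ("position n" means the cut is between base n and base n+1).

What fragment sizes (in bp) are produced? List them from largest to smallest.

3131, 2537, 899, 377, 231 bp

Linear molecule, 4 cuts → 5 fragments:
  899 − 0 = 899 bp
  1276 − 899 = 377 bp
  3813 − 1276 = 2537 bp
  6944 − 3813 = 3131 bp
  7175 − 6944 = 231 bp
Sorted largest to smallest: 3131, 2537, 899, 377, 231 bp.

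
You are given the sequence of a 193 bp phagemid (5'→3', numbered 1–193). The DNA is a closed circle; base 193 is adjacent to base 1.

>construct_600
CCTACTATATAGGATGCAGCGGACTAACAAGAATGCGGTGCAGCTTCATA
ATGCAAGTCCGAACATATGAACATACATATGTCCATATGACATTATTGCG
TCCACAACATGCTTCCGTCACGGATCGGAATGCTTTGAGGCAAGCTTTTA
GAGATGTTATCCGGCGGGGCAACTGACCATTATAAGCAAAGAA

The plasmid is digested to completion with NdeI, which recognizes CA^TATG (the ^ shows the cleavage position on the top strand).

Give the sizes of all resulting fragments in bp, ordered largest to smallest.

173, 12, 8 bp

NdeI sites (CATATG) start at positions 64, 76, 84.
NdeI cuts after base 2 of each site, so after positions 65, 77, 85.
Circular molecule, 3 cuts → 3 fragments:
  66–77 → 12 bp
  78–85 → 8 bp
  86–193 then 1–65 → 108 + 65 = 173 bp
Sorted largest to smallest: 173, 12, 8 bp.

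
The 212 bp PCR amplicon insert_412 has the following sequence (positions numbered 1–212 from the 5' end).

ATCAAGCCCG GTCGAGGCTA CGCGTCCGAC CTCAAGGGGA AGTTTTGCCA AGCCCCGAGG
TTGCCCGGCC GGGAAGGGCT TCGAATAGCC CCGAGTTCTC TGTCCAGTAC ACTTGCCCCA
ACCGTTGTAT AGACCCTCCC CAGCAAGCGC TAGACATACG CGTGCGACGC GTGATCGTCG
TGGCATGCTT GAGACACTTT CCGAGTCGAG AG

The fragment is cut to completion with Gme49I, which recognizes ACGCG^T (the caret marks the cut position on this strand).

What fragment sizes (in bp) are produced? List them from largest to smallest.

Gme49I sites (ACGCGT) start at positions 20, 158, 167.
Gme49I cuts after base 5 of each site (before the last base), so after positions 24, 162, 171.
Linear molecule, 3 cuts → 4 fragments:
  1–24 → 24 bp
  25–162 → 138 bp
  163–171 → 9 bp
  172–212 → 41 bp
Sorted largest to smallest: 138, 41, 24, 9 bp.

138, 41, 24, 9 bp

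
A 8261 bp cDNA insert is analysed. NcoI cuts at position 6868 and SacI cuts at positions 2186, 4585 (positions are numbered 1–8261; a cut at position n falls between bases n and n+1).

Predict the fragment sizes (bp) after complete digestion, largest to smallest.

2399, 2283, 2186, 1393 bp

Combined cut positions (sorted): 2186, 4585, 6868.
Linear molecule, 3 cuts → 4 fragments:
  2186 − 0 = 2186 bp
  4585 − 2186 = 2399 bp
  6868 − 4585 = 2283 bp
  8261 − 6868 = 1393 bp
Sorted largest to smallest: 2399, 2283, 2186, 1393 bp.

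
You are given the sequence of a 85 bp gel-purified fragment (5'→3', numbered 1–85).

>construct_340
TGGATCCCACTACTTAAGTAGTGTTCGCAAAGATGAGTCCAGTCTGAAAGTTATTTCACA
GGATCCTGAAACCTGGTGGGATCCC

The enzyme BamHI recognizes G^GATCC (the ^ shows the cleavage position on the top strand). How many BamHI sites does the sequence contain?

3

GGATCC occurs starting at positions 2, 61, 79.
BamHI cuts at 3 sites.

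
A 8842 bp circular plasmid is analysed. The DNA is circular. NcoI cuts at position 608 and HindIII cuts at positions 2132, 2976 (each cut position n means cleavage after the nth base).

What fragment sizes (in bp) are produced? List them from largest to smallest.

Combined cut positions (sorted): 608, 2132, 2976.
Circular molecule, 3 cuts → 3 fragments:
  2132 − 608 = 1524 bp
  2976 − 2132 = 844 bp
  wrap: 8842 − 2976 + 608 = 6474 bp
Sorted largest to smallest: 6474, 1524, 844 bp.

6474, 1524, 844 bp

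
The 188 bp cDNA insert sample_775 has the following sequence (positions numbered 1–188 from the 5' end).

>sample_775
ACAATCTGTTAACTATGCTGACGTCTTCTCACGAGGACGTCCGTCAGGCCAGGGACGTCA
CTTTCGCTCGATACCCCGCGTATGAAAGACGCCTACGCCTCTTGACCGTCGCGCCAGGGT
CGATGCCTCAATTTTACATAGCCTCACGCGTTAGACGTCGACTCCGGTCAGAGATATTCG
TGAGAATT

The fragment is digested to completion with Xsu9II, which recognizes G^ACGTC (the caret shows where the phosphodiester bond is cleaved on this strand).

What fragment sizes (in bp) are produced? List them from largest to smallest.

100, 34, 20, 18, 16 bp

Xsu9II sites (GACGTC) start at positions 20, 36, 54, 154.
Xsu9II cuts after the first base of each site, so after positions 20, 36, 54, 154.
Linear molecule, 4 cuts → 5 fragments:
  1–20 → 20 bp
  21–36 → 16 bp
  37–54 → 18 bp
  55–154 → 100 bp
  155–188 → 34 bp
Sorted largest to smallest: 100, 34, 20, 18, 16 bp.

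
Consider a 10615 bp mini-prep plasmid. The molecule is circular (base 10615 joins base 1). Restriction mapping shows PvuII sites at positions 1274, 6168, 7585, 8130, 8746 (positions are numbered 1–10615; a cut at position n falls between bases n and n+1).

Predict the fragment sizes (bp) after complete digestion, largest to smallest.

Circular molecule, 5 cuts → 5 fragments:
  6168 − 1274 = 4894 bp
  7585 − 6168 = 1417 bp
  8130 − 7585 = 545 bp
  8746 − 8130 = 616 bp
  wrap: 10615 − 8746 + 1274 = 3143 bp
Sorted largest to smallest: 4894, 3143, 1417, 616, 545 bp.

4894, 3143, 1417, 616, 545 bp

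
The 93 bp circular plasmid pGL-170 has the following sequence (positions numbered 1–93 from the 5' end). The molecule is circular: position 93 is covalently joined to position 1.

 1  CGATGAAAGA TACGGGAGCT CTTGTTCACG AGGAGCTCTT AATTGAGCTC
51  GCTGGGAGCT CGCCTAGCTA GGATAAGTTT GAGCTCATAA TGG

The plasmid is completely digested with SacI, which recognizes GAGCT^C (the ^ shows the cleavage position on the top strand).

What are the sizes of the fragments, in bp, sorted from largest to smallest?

28, 25, 17, 12, 11 bp

SacI sites (GAGCTC) start at positions 16, 33, 45, 56, 81.
SacI cuts after base 5 of each site (before the last base), so after positions 20, 37, 49, 60, 85.
Circular molecule, 5 cuts → 5 fragments:
  21–37 → 17 bp
  38–49 → 12 bp
  50–60 → 11 bp
  61–85 → 25 bp
  86–93 then 1–20 → 8 + 20 = 28 bp
Sorted largest to smallest: 28, 25, 17, 12, 11 bp.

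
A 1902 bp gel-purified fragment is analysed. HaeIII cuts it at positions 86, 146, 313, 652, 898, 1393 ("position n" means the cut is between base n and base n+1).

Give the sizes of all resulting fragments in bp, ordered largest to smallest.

509, 495, 339, 246, 167, 86, 60 bp

Linear molecule, 6 cuts → 7 fragments:
  86 − 0 = 86 bp
  146 − 86 = 60 bp
  313 − 146 = 167 bp
  652 − 313 = 339 bp
  898 − 652 = 246 bp
  1393 − 898 = 495 bp
  1902 − 1393 = 509 bp
Sorted largest to smallest: 509, 495, 339, 246, 167, 86, 60 bp.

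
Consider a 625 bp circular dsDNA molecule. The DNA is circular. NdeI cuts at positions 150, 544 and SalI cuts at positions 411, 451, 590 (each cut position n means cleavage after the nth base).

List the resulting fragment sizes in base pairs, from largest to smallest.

261, 185, 93, 46, 40 bp

Combined cut positions (sorted): 150, 411, 451, 544, 590.
Circular molecule, 5 cuts → 5 fragments:
  411 − 150 = 261 bp
  451 − 411 = 40 bp
  544 − 451 = 93 bp
  590 − 544 = 46 bp
  wrap: 625 − 590 + 150 = 185 bp
Sorted largest to smallest: 261, 185, 93, 46, 40 bp.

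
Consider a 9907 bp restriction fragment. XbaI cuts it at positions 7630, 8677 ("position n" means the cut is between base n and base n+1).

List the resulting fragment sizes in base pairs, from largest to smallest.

Linear molecule, 2 cuts → 3 fragments:
  7630 − 0 = 7630 bp
  8677 − 7630 = 1047 bp
  9907 − 8677 = 1230 bp
Sorted largest to smallest: 7630, 1230, 1047 bp.

7630, 1230, 1047 bp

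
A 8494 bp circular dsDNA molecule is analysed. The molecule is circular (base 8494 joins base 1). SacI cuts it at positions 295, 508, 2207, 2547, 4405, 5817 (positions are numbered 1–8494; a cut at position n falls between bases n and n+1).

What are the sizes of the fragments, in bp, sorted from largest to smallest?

Circular molecule, 6 cuts → 6 fragments:
  508 − 295 = 213 bp
  2207 − 508 = 1699 bp
  2547 − 2207 = 340 bp
  4405 − 2547 = 1858 bp
  5817 − 4405 = 1412 bp
  wrap: 8494 − 5817 + 295 = 2972 bp
Sorted largest to smallest: 2972, 1858, 1699, 1412, 340, 213 bp.

2972, 1858, 1699, 1412, 340, 213 bp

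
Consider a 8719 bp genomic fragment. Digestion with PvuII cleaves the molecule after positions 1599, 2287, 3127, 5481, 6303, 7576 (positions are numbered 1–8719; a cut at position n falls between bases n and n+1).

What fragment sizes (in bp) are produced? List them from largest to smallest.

Linear molecule, 6 cuts → 7 fragments:
  1599 − 0 = 1599 bp
  2287 − 1599 = 688 bp
  3127 − 2287 = 840 bp
  5481 − 3127 = 2354 bp
  6303 − 5481 = 822 bp
  7576 − 6303 = 1273 bp
  8719 − 7576 = 1143 bp
Sorted largest to smallest: 2354, 1599, 1273, 1143, 840, 822, 688 bp.

2354, 1599, 1273, 1143, 840, 822, 688 bp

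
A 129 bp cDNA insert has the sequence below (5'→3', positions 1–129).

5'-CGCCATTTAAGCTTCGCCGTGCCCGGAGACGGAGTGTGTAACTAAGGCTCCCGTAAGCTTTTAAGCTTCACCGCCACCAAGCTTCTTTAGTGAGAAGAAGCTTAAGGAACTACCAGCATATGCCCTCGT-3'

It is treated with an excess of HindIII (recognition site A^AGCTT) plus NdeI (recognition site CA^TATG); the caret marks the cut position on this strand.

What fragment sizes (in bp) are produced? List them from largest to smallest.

46, 20, 19, 16, 11, 9, 8 bp

HindIII sites (AAGCTT) start at positions 9, 55, 63, 79, 98.
HindIII cuts after the first base of each site, so after positions 9, 55, 63, 79, 98.
The NdeI site (CATATG) starts at position 117.
NdeI cuts after base 2 of each site, so after position 118.
Combined cut positions: 9, 55, 63, 79, 98, 118.
Linear molecule, 6 cuts → 7 fragments:
  1–9 → 9 bp
  10–55 → 46 bp
  56–63 → 8 bp
  64–79 → 16 bp
  80–98 → 19 bp
  99–118 → 20 bp
  119–129 → 11 bp
Sorted largest to smallest: 46, 20, 19, 16, 11, 9, 8 bp.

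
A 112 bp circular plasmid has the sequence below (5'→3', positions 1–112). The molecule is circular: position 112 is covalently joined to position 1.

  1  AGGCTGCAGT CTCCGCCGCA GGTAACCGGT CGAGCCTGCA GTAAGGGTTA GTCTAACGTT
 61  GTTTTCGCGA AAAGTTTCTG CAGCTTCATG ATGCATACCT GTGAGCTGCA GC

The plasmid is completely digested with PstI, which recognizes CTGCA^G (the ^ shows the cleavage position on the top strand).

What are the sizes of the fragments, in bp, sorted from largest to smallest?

PstI sites (CTGCAG) start at positions 4, 36, 78, 106.
PstI cuts after base 5 of each site (before the last base), so after positions 8, 40, 82, 110.
Circular molecule, 4 cuts → 4 fragments:
  9–40 → 32 bp
  41–82 → 42 bp
  83–110 → 28 bp
  111–112 then 1–8 → 2 + 8 = 10 bp
Sorted largest to smallest: 42, 32, 28, 10 bp.

42, 32, 28, 10 bp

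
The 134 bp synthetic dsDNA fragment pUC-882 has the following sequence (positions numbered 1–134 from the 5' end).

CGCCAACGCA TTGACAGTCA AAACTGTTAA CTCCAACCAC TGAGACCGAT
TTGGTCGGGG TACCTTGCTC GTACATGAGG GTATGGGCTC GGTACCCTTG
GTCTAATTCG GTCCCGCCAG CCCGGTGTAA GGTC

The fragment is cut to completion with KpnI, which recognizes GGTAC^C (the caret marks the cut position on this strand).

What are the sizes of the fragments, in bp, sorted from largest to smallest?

63, 39, 32 bp

KpnI sites (GGTACC) start at positions 59, 91.
KpnI cuts after base 5 of each site (before the last base), so after positions 63, 95.
Linear molecule, 2 cuts → 3 fragments:
  1–63 → 63 bp
  64–95 → 32 bp
  96–134 → 39 bp
Sorted largest to smallest: 63, 39, 32 bp.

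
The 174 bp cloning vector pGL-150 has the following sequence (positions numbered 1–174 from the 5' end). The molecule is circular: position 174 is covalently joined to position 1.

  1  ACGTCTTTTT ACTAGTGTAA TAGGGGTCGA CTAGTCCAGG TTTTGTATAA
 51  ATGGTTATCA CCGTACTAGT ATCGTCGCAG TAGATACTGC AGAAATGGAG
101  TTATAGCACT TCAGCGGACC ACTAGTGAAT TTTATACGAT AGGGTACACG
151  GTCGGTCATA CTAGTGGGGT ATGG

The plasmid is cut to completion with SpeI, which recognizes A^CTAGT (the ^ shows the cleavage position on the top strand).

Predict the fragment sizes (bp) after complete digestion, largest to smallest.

56, 39, 35, 25, 19 bp

SpeI sites (ACTAGT) start at positions 11, 30, 65, 121, 160.
SpeI cuts after the first base of each site, so after positions 11, 30, 65, 121, 160.
Circular molecule, 5 cuts → 5 fragments:
  12–30 → 19 bp
  31–65 → 35 bp
  66–121 → 56 bp
  122–160 → 39 bp
  161–174 then 1–11 → 14 + 11 = 25 bp
Sorted largest to smallest: 56, 39, 35, 25, 19 bp.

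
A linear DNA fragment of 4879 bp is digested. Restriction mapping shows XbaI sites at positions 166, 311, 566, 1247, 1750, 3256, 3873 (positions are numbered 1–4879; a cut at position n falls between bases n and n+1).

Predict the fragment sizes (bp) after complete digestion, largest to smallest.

1506, 1006, 681, 617, 503, 255, 166, 145 bp

Linear molecule, 7 cuts → 8 fragments:
  166 − 0 = 166 bp
  311 − 166 = 145 bp
  566 − 311 = 255 bp
  1247 − 566 = 681 bp
  1750 − 1247 = 503 bp
  3256 − 1750 = 1506 bp
  3873 − 3256 = 617 bp
  4879 − 3873 = 1006 bp
Sorted largest to smallest: 1506, 1006, 681, 617, 503, 255, 166, 145 bp.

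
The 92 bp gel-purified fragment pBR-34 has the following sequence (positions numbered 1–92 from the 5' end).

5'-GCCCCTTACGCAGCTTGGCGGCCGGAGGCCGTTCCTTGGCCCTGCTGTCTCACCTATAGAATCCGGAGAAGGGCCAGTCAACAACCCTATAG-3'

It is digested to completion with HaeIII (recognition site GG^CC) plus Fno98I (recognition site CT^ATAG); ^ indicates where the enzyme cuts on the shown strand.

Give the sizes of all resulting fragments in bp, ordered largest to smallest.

21, 18, 16, 15, 11, 7, 4 bp

HaeIII sites (GGCC) start at positions 20, 27, 38, 72.
HaeIII cuts after base 2 of each site, so after positions 21, 28, 39, 73.
Fno98I sites (CTATAG) start at positions 54, 87.
Fno98I cuts after base 2 of each site, so after positions 55, 88.
Combined cut positions: 21, 28, 39, 55, 73, 88.
Linear molecule, 6 cuts → 7 fragments:
  1–21 → 21 bp
  22–28 → 7 bp
  29–39 → 11 bp
  40–55 → 16 bp
  56–73 → 18 bp
  74–88 → 15 bp
  89–92 → 4 bp
Sorted largest to smallest: 21, 18, 16, 15, 11, 7, 4 bp.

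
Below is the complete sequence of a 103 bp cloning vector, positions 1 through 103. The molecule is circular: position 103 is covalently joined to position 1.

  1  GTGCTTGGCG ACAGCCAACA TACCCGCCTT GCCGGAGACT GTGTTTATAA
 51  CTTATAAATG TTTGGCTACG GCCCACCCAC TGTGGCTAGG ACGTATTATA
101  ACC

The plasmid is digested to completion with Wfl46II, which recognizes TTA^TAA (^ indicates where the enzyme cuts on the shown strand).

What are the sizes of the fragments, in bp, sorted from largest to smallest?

52, 44, 7 bp

Wfl46II sites (TTATAA) start at positions 45, 52, 96.
Wfl46II cuts after base 3 of each site, so after positions 47, 54, 98.
Circular molecule, 3 cuts → 3 fragments:
  48–54 → 7 bp
  55–98 → 44 bp
  99–103 then 1–47 → 5 + 47 = 52 bp
Sorted largest to smallest: 52, 44, 7 bp.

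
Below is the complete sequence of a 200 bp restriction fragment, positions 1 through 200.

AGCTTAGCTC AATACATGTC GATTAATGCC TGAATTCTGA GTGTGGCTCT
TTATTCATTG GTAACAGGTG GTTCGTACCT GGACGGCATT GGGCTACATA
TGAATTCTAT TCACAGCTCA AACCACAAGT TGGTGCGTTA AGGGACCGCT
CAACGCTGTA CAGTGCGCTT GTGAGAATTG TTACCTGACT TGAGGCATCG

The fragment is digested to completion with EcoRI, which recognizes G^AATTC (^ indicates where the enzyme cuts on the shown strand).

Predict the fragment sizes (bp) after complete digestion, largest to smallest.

EcoRI sites (GAATTC) start at positions 32, 102.
EcoRI cuts after the first base of each site, so after positions 32, 102.
Linear molecule, 2 cuts → 3 fragments:
  1–32 → 32 bp
  33–102 → 70 bp
  103–200 → 98 bp
Sorted largest to smallest: 98, 70, 32 bp.

98, 70, 32 bp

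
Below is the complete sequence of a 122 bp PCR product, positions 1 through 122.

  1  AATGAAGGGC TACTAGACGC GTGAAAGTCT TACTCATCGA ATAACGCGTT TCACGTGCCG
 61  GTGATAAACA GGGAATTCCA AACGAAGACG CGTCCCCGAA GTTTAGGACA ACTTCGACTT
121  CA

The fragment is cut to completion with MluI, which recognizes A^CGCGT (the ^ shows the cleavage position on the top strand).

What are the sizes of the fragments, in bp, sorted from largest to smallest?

MluI sites (ACGCGT) start at positions 17, 44, 88.
MluI cuts after the first base of each site, so after positions 17, 44, 88.
Linear molecule, 3 cuts → 4 fragments:
  1–17 → 17 bp
  18–44 → 27 bp
  45–88 → 44 bp
  89–122 → 34 bp
Sorted largest to smallest: 44, 34, 27, 17 bp.

44, 34, 27, 17 bp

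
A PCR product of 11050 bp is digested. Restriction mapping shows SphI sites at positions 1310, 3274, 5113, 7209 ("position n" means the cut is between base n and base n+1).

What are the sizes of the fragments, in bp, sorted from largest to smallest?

Linear molecule, 4 cuts → 5 fragments:
  1310 − 0 = 1310 bp
  3274 − 1310 = 1964 bp
  5113 − 3274 = 1839 bp
  7209 − 5113 = 2096 bp
  11050 − 7209 = 3841 bp
Sorted largest to smallest: 3841, 2096, 1964, 1839, 1310 bp.

3841, 2096, 1964, 1839, 1310 bp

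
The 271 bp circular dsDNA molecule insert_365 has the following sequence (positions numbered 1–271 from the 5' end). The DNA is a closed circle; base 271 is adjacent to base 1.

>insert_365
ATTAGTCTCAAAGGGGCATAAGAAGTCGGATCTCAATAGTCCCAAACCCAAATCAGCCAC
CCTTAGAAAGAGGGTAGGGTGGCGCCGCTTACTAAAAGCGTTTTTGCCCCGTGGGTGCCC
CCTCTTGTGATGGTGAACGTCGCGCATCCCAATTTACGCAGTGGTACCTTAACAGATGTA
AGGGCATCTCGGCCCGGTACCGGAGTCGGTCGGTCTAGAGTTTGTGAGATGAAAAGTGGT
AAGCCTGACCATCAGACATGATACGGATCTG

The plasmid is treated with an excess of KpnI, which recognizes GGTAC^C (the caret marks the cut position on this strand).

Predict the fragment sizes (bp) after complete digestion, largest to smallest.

238, 33 bp

KpnI sites (GGTACC) start at positions 163, 196.
KpnI cuts after base 5 of each site (before the last base), so after positions 167, 200.
Circular molecule, 2 cuts → 2 fragments:
  168–200 → 33 bp
  201–271 then 1–167 → 71 + 167 = 238 bp
Sorted largest to smallest: 238, 33 bp.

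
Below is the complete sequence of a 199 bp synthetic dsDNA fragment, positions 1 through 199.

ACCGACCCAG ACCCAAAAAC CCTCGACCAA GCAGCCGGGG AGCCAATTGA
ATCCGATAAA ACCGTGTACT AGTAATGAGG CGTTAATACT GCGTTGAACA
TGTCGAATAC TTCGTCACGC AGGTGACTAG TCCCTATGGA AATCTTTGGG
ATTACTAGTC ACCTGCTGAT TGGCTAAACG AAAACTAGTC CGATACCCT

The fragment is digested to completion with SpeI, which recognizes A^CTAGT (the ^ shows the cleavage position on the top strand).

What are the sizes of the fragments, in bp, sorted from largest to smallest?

SpeI sites (ACTAGT) start at positions 68, 126, 154, 184.
SpeI cuts after the first base of each site, so after positions 68, 126, 154, 184.
Linear molecule, 4 cuts → 5 fragments:
  1–68 → 68 bp
  69–126 → 58 bp
  127–154 → 28 bp
  155–184 → 30 bp
  185–199 → 15 bp
Sorted largest to smallest: 68, 58, 30, 28, 15 bp.

68, 58, 30, 28, 15 bp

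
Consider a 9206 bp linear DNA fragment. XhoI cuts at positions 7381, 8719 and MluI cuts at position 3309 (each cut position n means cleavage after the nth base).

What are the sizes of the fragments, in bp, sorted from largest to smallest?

Combined cut positions (sorted): 3309, 7381, 8719.
Linear molecule, 3 cuts → 4 fragments:
  3309 − 0 = 3309 bp
  7381 − 3309 = 4072 bp
  8719 − 7381 = 1338 bp
  9206 − 8719 = 487 bp
Sorted largest to smallest: 4072, 3309, 1338, 487 bp.

4072, 3309, 1338, 487 bp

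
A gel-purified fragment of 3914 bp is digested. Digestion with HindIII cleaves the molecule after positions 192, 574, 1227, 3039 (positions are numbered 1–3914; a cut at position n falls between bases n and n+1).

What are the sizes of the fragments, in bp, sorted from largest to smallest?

1812, 875, 653, 382, 192 bp

Linear molecule, 4 cuts → 5 fragments:
  192 − 0 = 192 bp
  574 − 192 = 382 bp
  1227 − 574 = 653 bp
  3039 − 1227 = 1812 bp
  3914 − 3039 = 875 bp
Sorted largest to smallest: 1812, 875, 653, 382, 192 bp.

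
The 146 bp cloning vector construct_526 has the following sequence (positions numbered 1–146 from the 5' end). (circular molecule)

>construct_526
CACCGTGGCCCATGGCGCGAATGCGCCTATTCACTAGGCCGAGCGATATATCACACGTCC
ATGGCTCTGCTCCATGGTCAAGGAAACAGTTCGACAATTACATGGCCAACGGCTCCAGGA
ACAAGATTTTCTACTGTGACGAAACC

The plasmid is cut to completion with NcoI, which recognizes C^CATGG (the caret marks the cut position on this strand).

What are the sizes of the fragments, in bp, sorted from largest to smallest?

84, 49, 13 bp

NcoI sites (CCATGG) start at positions 10, 59, 72.
NcoI cuts after the first base of each site, so after positions 10, 59, 72.
Circular molecule, 3 cuts → 3 fragments:
  11–59 → 49 bp
  60–72 → 13 bp
  73–146 then 1–10 → 74 + 10 = 84 bp
Sorted largest to smallest: 84, 49, 13 bp.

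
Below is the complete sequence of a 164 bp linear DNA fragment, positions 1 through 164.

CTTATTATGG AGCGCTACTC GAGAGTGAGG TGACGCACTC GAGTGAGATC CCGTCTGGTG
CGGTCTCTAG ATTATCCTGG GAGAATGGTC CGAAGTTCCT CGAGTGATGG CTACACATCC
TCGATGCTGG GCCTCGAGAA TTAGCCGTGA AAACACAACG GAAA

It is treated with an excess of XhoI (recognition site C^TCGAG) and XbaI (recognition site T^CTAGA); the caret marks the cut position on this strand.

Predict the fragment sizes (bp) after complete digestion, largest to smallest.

XhoI sites (CTCGAG) start at positions 18, 38, 99, 133.
XhoI cuts after the first base of each site, so after positions 18, 38, 99, 133.
The XbaI site (TCTAGA) starts at position 66.
XbaI cuts after the first base of each site, so after position 66.
Combined cut positions: 18, 38, 66, 99, 133.
Linear molecule, 5 cuts → 6 fragments:
  1–18 → 18 bp
  19–38 → 20 bp
  39–66 → 28 bp
  67–99 → 33 bp
  100–133 → 34 bp
  134–164 → 31 bp
Sorted largest to smallest: 34, 33, 31, 28, 20, 18 bp.

34, 33, 31, 28, 20, 18 bp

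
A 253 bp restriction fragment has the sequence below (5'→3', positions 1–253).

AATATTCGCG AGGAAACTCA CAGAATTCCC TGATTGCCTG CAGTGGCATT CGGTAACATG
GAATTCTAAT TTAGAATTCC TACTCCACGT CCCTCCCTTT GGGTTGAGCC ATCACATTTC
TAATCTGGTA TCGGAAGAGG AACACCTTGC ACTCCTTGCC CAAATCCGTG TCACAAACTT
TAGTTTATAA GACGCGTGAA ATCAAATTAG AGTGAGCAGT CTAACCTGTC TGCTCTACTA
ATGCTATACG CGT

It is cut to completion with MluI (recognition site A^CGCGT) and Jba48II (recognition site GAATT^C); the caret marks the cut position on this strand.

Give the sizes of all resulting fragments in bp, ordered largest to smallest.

MluI sites (ACGCGT) start at positions 192, 248.
MluI cuts after the first base of each site, so after positions 192, 248.
Jba48II sites (GAATTC) start at positions 23, 61, 74.
Jba48II cuts after base 5 of each site (before the last base), so after positions 27, 65, 78.
Combined cut positions: 27, 65, 78, 192, 248.
Linear molecule, 5 cuts → 6 fragments:
  1–27 → 27 bp
  28–65 → 38 bp
  66–78 → 13 bp
  79–192 → 114 bp
  193–248 → 56 bp
  249–253 → 5 bp
Sorted largest to smallest: 114, 56, 38, 27, 13, 5 bp.

114, 56, 38, 27, 13, 5 bp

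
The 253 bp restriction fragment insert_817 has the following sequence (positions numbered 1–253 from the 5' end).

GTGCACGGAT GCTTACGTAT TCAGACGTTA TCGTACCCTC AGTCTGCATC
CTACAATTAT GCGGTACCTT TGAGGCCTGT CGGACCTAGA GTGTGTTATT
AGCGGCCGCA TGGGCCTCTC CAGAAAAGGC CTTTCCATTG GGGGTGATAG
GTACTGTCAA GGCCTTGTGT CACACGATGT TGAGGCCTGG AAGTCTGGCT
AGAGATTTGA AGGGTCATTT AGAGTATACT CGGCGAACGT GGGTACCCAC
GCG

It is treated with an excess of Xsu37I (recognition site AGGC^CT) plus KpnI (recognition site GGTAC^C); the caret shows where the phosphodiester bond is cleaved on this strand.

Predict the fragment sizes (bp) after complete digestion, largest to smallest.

Xsu37I sites (AGGCCT) start at positions 73, 127, 160, 183.
Xsu37I cuts after base 4 of each site, so after positions 76, 130, 163, 186.
KpnI sites (GGTACC) start at positions 63, 242.
KpnI cuts after base 5 of each site (before the last base), so after positions 67, 246.
Combined cut positions: 67, 76, 130, 163, 186, 246.
Linear molecule, 6 cuts → 7 fragments:
  1–67 → 67 bp
  68–76 → 9 bp
  77–130 → 54 bp
  131–163 → 33 bp
  164–186 → 23 bp
  187–246 → 60 bp
  247–253 → 7 bp
Sorted largest to smallest: 67, 60, 54, 33, 23, 9, 7 bp.

67, 60, 54, 33, 23, 9, 7 bp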